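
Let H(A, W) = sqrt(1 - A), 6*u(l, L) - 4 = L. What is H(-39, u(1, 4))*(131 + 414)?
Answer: 1090*sqrt(10) ≈ 3446.9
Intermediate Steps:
u(l, L) = 2/3 + L/6
H(-39, u(1, 4))*(131 + 414) = sqrt(1 - 1*(-39))*(131 + 414) = sqrt(1 + 39)*545 = sqrt(40)*545 = (2*sqrt(10))*545 = 1090*sqrt(10)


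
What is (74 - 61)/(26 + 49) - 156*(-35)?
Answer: 409513/75 ≈ 5460.2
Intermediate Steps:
(74 - 61)/(26 + 49) - 156*(-35) = 13/75 + 5460 = 409513/75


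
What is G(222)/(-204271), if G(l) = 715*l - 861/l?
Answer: -11745733/15116054 ≈ -0.77704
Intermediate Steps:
G(l) = -861/l + 715*l
G(222)/(-204271) = (-861/222 + 715*222)/(-204271) = (-861*1/222 + 158730)*(-1/204271) = (-287/74 + 158730)*(-1/204271) = (11745733/74)*(-1/204271) = -11745733/15116054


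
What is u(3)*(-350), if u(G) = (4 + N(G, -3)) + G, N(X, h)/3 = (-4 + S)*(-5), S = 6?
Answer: 8050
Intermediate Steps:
N(X, h) = -30 (N(X, h) = 3*((-4 + 6)*(-5)) = 3*(2*(-5)) = 3*(-10) = -30)
u(G) = -26 + G (u(G) = (4 - 30) + G = -26 + G)
u(3)*(-350) = (-26 + 3)*(-350) = -23*(-350) = 8050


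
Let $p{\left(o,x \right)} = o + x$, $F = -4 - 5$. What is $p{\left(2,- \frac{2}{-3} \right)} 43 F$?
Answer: $-1032$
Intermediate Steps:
$F = -9$
$p{\left(2,- \frac{2}{-3} \right)} 43 F = \left(2 - \frac{2}{-3}\right) 43 \left(-9\right) = \left(2 - - \frac{2}{3}\right) 43 \left(-9\right) = \left(2 + \frac{2}{3}\right) 43 \left(-9\right) = \frac{8}{3} \cdot 43 \left(-9\right) = \frac{344}{3} \left(-9\right) = -1032$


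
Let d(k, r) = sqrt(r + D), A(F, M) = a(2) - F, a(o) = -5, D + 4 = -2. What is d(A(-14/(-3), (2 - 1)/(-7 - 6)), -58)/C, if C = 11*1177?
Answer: 8*I/12947 ≈ 0.0006179*I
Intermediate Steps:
D = -6 (D = -4 - 2 = -6)
A(F, M) = -5 - F
C = 12947
d(k, r) = sqrt(-6 + r) (d(k, r) = sqrt(r - 6) = sqrt(-6 + r))
d(A(-14/(-3), (2 - 1)/(-7 - 6)), -58)/C = sqrt(-6 - 58)/12947 = sqrt(-64)*(1/12947) = (8*I)*(1/12947) = 8*I/12947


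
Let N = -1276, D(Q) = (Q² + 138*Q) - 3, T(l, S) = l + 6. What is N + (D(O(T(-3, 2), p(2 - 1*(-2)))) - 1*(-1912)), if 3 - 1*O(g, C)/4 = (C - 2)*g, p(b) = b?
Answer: -879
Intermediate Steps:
T(l, S) = 6 + l
O(g, C) = 12 - 4*g*(-2 + C) (O(g, C) = 12 - 4*(C - 2)*g = 12 - 4*(-2 + C)*g = 12 - 4*g*(-2 + C))
D(Q) = -3 + Q² + 138*Q
N + (D(O(T(-3, 2), p(2 - 1*(-2)))) - 1*(-1912)) = -1276 + ((-3 + (12 + 8*(6 - 3) - 4*(2 - 1*(-2))*(6 - 3))² + 138*(12 + 8*(6 - 3) - 4*(2 - 1*(-2))*(6 - 3))) - 1*(-1912)) = -1276 + ((-3 + (12 + 8*3 - 4*(2 + 2)*3)² + 138*(12 + 8*3 - 4*(2 + 2)*3)) + 1912) = -1276 + ((-3 + (12 + 24 - 4*4*3)² + 138*(12 + 24 - 4*4*3)) + 1912) = -1276 + ((-3 + (12 + 24 - 48)² + 138*(12 + 24 - 48)) + 1912) = -1276 + ((-3 + (-12)² + 138*(-12)) + 1912) = -1276 + ((-3 + 144 - 1656) + 1912) = -1276 + (-1515 + 1912) = -1276 + 397 = -879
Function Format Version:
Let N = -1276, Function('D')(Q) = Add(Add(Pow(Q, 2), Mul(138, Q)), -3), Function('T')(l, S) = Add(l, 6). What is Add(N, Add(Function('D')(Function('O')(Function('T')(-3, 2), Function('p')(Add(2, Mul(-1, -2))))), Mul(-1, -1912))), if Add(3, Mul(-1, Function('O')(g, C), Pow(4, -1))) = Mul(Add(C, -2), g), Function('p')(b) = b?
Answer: -879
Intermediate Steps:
Function('T')(l, S) = Add(6, l)
Function('O')(g, C) = Add(12, Mul(-4, g, Add(-2, C))) (Function('O')(g, C) = Add(12, Mul(-4, Mul(Add(C, -2), g))) = Add(12, Mul(-4, Mul(Add(-2, C), g))) = Add(12, Mul(-4, Mul(g, Add(-2, C)))) = Add(12, Mul(-4, g, Add(-2, C))))
Function('D')(Q) = Add(-3, Pow(Q, 2), Mul(138, Q))
Add(N, Add(Function('D')(Function('O')(Function('T')(-3, 2), Function('p')(Add(2, Mul(-1, -2))))), Mul(-1, -1912))) = Add(-1276, Add(Add(-3, Pow(Add(12, Mul(8, Add(6, -3)), Mul(-4, Add(2, Mul(-1, -2)), Add(6, -3))), 2), Mul(138, Add(12, Mul(8, Add(6, -3)), Mul(-4, Add(2, Mul(-1, -2)), Add(6, -3))))), Mul(-1, -1912))) = Add(-1276, Add(Add(-3, Pow(Add(12, Mul(8, 3), Mul(-4, Add(2, 2), 3)), 2), Mul(138, Add(12, Mul(8, 3), Mul(-4, Add(2, 2), 3)))), 1912)) = Add(-1276, Add(Add(-3, Pow(Add(12, 24, Mul(-4, 4, 3)), 2), Mul(138, Add(12, 24, Mul(-4, 4, 3)))), 1912)) = Add(-1276, Add(Add(-3, Pow(Add(12, 24, -48), 2), Mul(138, Add(12, 24, -48))), 1912)) = Add(-1276, Add(Add(-3, Pow(-12, 2), Mul(138, -12)), 1912)) = Add(-1276, Add(Add(-3, 144, -1656), 1912)) = Add(-1276, Add(-1515, 1912)) = Add(-1276, 397) = -879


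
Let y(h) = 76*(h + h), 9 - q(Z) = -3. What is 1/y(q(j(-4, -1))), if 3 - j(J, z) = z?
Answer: 1/1824 ≈ 0.00054825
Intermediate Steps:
j(J, z) = 3 - z
q(Z) = 12 (q(Z) = 9 - 1*(-3) = 9 + 3 = 12)
y(h) = 152*h (y(h) = 76*(2*h) = 152*h)
1/y(q(j(-4, -1))) = 1/(152*12) = 1/1824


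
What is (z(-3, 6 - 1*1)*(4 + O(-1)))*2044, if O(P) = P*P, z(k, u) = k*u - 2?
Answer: -173740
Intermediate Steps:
z(k, u) = -2 + k*u
O(P) = P²
(z(-3, 6 - 1*1)*(4 + O(-1)))*2044 = ((-2 - 3*(6 - 1*1))*(4 + (-1)²))*2044 = ((-2 - 3*(6 - 1))*(4 + 1))*2044 = ((-2 - 3*5)*5)*2044 = ((-2 - 15)*5)*2044 = -17*5*2044 = -85*2044 = -173740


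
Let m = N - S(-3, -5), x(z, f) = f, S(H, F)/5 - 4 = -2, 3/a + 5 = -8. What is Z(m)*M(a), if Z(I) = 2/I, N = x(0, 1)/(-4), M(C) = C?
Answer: 24/533 ≈ 0.045028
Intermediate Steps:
a = -3/13 (a = 3/(-5 - 8) = 3/(-13) = 3*(-1/13) = -3/13 ≈ -0.23077)
S(H, F) = 10 (S(H, F) = 20 + 5*(-2) = 20 - 10 = 10)
N = -1/4 (N = 1/(-4) = 1*(-1/4) = -1/4 ≈ -0.25000)
m = -41/4 (m = -1/4 - 1*10 = -1/4 - 10 = -41/4 ≈ -10.250)
Z(m)*M(a) = (2/(-41/4))*(-3/13) = (2*(-4/41))*(-3/13) = -8/41*(-3/13) = 24/533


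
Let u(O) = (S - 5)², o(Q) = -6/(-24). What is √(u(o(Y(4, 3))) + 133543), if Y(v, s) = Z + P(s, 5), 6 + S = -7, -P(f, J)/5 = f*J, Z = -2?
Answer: √133867 ≈ 365.88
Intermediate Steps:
P(f, J) = -5*J*f (P(f, J) = -5*f*J = -5*J*f)
S = -13 (S = -6 - 7 = -13)
Y(v, s) = -2 - 25*s (Y(v, s) = -2 - 5*5*s = -2 - 25*s)
o(Q) = ¼ (o(Q) = -6*(-1/24) = ¼)
u(O) = 324 (u(O) = (-13 - 5)² = (-18)² = 324)
√(u(o(Y(4, 3))) + 133543) = √(324 + 133543) = √133867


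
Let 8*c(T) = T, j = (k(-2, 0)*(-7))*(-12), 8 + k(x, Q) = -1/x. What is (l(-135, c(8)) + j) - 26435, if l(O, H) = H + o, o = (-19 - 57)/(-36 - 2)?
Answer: -27062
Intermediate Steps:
k(x, Q) = -8 - 1/x
o = 2 (o = -76/(-38) = -76*(-1/38) = 2)
j = -630 (j = ((-8 - 1/(-2))*(-7))*(-12) = ((-8 - 1*(-½))*(-7))*(-12) = ((-8 + ½)*(-7))*(-12) = -15/2*(-7)*(-12) = (105/2)*(-12) = -630)
c(T) = T/8
l(O, H) = 2 + H (l(O, H) = H + 2 = 2 + H)
(l(-135, c(8)) + j) - 26435 = ((2 + (⅛)*8) - 630) - 26435 = ((2 + 1) - 630) - 26435 = (3 - 630) - 26435 = -627 - 26435 = -27062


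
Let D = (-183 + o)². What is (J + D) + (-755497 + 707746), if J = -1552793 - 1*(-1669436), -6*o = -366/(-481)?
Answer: 23697713068/231361 ≈ 1.0243e+5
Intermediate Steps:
o = -61/481 (o = -(-61)/(-481) = -(-61)*(-1)/481 = -⅙*366/481 = -61/481 ≈ -0.12682)
J = 116643 (J = -1552793 + 1669436 = 116643)
D = 7758791056/231361 (D = (-183 - 61/481)² = (-88084/481)² = 7758791056/231361 ≈ 33535.)
(J + D) + (-755497 + 707746) = (116643 + 7758791056/231361) + (-755497 + 707746) = 34745432179/231361 - 47751 = 23697713068/231361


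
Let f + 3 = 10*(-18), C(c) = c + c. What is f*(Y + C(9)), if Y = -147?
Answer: 23607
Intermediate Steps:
C(c) = 2*c
f = -183 (f = -3 + 10*(-18) = -3 - 180 = -183)
f*(Y + C(9)) = -183*(-147 + 2*9) = -183*(-147 + 18) = -183*(-129) = 23607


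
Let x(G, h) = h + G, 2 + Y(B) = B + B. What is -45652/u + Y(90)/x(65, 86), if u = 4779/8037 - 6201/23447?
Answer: -36083761566625/260960616 ≈ -1.3827e+5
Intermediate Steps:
u = 6912864/20938171 (u = 4779*(1/8037) - 6201*1/23447 = 531/893 - 6201/23447 = 6912864/20938171 ≈ 0.33016)
Y(B) = -2 + 2*B (Y(B) = -2 + (B + B) = -2 + 2*B)
x(G, h) = G + h
-45652/u + Y(90)/x(65, 86) = -45652/6912864/20938171 + (-2 + 2*90)/(65 + 86) = -45652*20938171/6912864 + (-2 + 180)/151 = -238967345623/1728216 + 178*(1/151) = -238967345623/1728216 + 178/151 = -36083761566625/260960616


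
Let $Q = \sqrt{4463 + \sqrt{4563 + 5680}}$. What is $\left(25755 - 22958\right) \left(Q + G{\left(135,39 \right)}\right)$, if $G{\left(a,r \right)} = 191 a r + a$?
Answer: $2813082750 + 2797 \sqrt{4463 + \sqrt{10243}} \approx 2.8133 \cdot 10^{9}$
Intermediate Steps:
$Q = \sqrt{4463 + \sqrt{10243}} \approx 67.559$
$G{\left(a,r \right)} = a + 191 a r$ ($G{\left(a,r \right)} = 191 a r + a = a + 191 a r$)
$\left(25755 - 22958\right) \left(Q + G{\left(135,39 \right)}\right) = \left(25755 - 22958\right) \left(\sqrt{4463 + \sqrt{10243}} + 135 \left(1 + 191 \cdot 39\right)\right) = 2797 \left(\sqrt{4463 + \sqrt{10243}} + 135 \left(1 + 7449\right)\right) = 2797 \left(\sqrt{4463 + \sqrt{10243}} + 135 \cdot 7450\right) = 2797 \left(\sqrt{4463 + \sqrt{10243}} + 1005750\right) = 2797 \left(1005750 + \sqrt{4463 + \sqrt{10243}}\right) = 2813082750 + 2797 \sqrt{4463 + \sqrt{10243}}$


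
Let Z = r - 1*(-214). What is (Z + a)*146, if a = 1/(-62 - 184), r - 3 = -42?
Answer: 3142577/123 ≈ 25549.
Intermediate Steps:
r = -39 (r = 3 - 42 = -39)
a = -1/246 (a = 1/(-246) = -1/246 ≈ -0.0040650)
Z = 175 (Z = -39 - 1*(-214) = -39 + 214 = 175)
(Z + a)*146 = (175 - 1/246)*146 = (43049/246)*146 = 3142577/123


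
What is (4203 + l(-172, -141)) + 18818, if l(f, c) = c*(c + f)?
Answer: 67154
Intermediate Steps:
(4203 + l(-172, -141)) + 18818 = (4203 - 141*(-141 - 172)) + 18818 = (4203 - 141*(-313)) + 18818 = (4203 + 44133) + 18818 = 48336 + 18818 = 67154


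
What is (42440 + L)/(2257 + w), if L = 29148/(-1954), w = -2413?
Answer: -20724653/76206 ≈ -271.96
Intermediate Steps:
L = -14574/977 (L = 29148*(-1/1954) = -14574/977 ≈ -14.917)
(42440 + L)/(2257 + w) = (42440 - 14574/977)/(2257 - 2413) = (41449306/977)/(-156) = (41449306/977)*(-1/156) = -20724653/76206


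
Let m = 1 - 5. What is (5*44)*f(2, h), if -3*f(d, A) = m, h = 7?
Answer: 880/3 ≈ 293.33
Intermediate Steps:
m = -4
f(d, A) = 4/3 (f(d, A) = -⅓*(-4) = 4/3)
(5*44)*f(2, h) = (5*44)*(4/3) = 220*(4/3) = 880/3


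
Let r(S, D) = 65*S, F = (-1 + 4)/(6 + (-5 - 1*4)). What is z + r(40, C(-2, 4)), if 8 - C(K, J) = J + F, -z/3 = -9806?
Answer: 32018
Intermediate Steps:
z = 29418 (z = -3*(-9806) = 29418)
F = -1 (F = 3/(6 + (-5 - 4)) = 3/(6 - 9) = 3/(-3) = 3*(-⅓) = -1)
C(K, J) = 9 - J (C(K, J) = 8 - (J - 1) = 8 - (-1 + J) = 8 + (1 - J) = 9 - J)
z + r(40, C(-2, 4)) = 29418 + 65*40 = 29418 + 2600 = 32018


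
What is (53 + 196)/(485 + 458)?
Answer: 249/943 ≈ 0.26405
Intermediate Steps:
(53 + 196)/(485 + 458) = 249/943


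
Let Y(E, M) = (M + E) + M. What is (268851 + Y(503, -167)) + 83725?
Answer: 352745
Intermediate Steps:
Y(E, M) = E + 2*M (Y(E, M) = (E + M) + M = E + 2*M)
(268851 + Y(503, -167)) + 83725 = (268851 + (503 + 2*(-167))) + 83725 = (268851 + (503 - 334)) + 83725 = (268851 + 169) + 83725 = 269020 + 83725 = 352745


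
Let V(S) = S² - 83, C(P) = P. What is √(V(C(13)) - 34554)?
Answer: 2*I*√8617 ≈ 185.66*I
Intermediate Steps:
V(S) = -83 + S²
√(V(C(13)) - 34554) = √((-83 + 13²) - 34554) = √((-83 + 169) - 34554) = √(86 - 34554) = √(-34468) = 2*I*√8617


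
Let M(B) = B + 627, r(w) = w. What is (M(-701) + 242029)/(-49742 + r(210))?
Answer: -34565/7076 ≈ -4.8848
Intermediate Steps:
M(B) = 627 + B
(M(-701) + 242029)/(-49742 + r(210)) = ((627 - 701) + 242029)/(-49742 + 210) = (-74 + 242029)/(-49532) = 241955*(-1/49532) = -34565/7076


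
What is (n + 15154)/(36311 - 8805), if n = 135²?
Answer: 33379/27506 ≈ 1.2135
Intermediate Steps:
n = 18225
(n + 15154)/(36311 - 8805) = (18225 + 15154)/(36311 - 8805) = 33379/27506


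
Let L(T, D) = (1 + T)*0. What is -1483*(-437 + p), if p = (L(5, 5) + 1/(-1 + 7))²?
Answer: 23329073/36 ≈ 6.4803e+5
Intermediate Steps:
L(T, D) = 0
p = 1/36 (p = (0 + 1/(-1 + 7))² = (0 + 1/6)² = (0 + ⅙)² = (⅙)² = 1/36 ≈ 0.027778)
-1483*(-437 + p) = -1483*(-437 + 1/36) = -1483*(-15731/36) = 23329073/36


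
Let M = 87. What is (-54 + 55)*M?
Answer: 87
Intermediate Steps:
(-54 + 55)*M = (-54 + 55)*87 = 1*87 = 87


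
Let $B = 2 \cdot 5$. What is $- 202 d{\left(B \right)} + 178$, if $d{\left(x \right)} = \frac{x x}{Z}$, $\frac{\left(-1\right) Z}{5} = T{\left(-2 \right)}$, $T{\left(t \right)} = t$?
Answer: $-1842$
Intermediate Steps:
$B = 10$
$Z = 10$ ($Z = \left(-5\right) \left(-2\right) = 10$)
$d{\left(x \right)} = \frac{x^{2}}{10}$ ($d{\left(x \right)} = \frac{x x}{10} = x^{2} \cdot \frac{1}{10} = \frac{x^{2}}{10}$)
$- 202 d{\left(B \right)} + 178 = - 202 \frac{10^{2}}{10} + 178 = - 202 \cdot \frac{1}{10} \cdot 100 + 178 = \left(-202\right) 10 + 178 = -2020 + 178 = -1842$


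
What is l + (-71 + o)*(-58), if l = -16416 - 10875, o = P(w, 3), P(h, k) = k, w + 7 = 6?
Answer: -23347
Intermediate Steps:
w = -1 (w = -7 + 6 = -1)
o = 3
l = -27291
l + (-71 + o)*(-58) = -27291 + (-71 + 3)*(-58) = -27291 - 68*(-58) = -27291 + 3944 = -23347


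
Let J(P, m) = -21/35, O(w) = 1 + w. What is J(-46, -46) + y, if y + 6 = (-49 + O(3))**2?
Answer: 10092/5 ≈ 2018.4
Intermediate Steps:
J(P, m) = -3/5 (J(P, m) = -21*1/35 = -3/5)
y = 2019 (y = -6 + (-49 + (1 + 3))**2 = -6 + (-49 + 4)**2 = -6 + (-45)**2 = -6 + 2025 = 2019)
J(-46, -46) + y = -3/5 + 2019 = 10092/5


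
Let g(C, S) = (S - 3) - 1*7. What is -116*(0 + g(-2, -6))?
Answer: 1856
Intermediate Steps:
g(C, S) = -10 + S (g(C, S) = (-3 + S) - 7 = -10 + S)
-116*(0 + g(-2, -6)) = -116*(0 + (-10 - 6)) = -116*(0 - 16) = -116*(-16) = 1856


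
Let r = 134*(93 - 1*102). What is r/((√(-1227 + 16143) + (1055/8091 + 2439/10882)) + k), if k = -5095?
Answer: 47630278537951488619932/201094471091957283407857 + 18698171936240417328*√3729/201094471091957283407857 ≈ 0.24253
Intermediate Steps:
r = -1206 (r = 134*(93 - 102) = 134*(-9) = -1206)
r/((√(-1227 + 16143) + (1055/8091 + 2439/10882)) + k) = -1206/((√(-1227 + 16143) + (1055/8091 + 2439/10882)) - 5095) = -1206/((√14916 + (1055*(1/8091) + 2439*(1/10882))) - 5095) = -1206/((2*√3729 + (1055/8091 + 2439/10882)) - 5095) = -1206/((2*√3729 + 31214459/88046262) - 5095) = -1206/((31214459/88046262 + 2*√3729) - 5095) = -1206/(-448564490431/88046262 + 2*√3729)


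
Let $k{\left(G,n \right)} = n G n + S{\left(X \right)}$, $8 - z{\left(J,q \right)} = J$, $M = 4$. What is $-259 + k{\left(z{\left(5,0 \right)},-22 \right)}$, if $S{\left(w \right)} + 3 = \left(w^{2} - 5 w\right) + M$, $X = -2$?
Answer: $1208$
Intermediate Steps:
$z{\left(J,q \right)} = 8 - J$
$S{\left(w \right)} = 1 + w^{2} - 5 w$ ($S{\left(w \right)} = -3 + \left(\left(w^{2} - 5 w\right) + 4\right) = -3 + \left(4 + w^{2} - 5 w\right) = 1 + w^{2} - 5 w$)
$k{\left(G,n \right)} = 15 + G n^{2}$ ($k{\left(G,n \right)} = n G n + \left(1 + \left(-2\right)^{2} - -10\right) = G n n + \left(1 + 4 + 10\right) = G n^{2} + 15 = 15 + G n^{2}$)
$-259 + k{\left(z{\left(5,0 \right)},-22 \right)} = -259 + \left(15 + \left(8 - 5\right) \left(-22\right)^{2}\right) = -259 + \left(15 + \left(8 - 5\right) 484\right) = -259 + \left(15 + 3 \cdot 484\right) = -259 + \left(15 + 1452\right) = -259 + 1467 = 1208$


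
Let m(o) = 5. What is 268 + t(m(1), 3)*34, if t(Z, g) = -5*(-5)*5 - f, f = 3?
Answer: 4416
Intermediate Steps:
t(Z, g) = 122 (t(Z, g) = -5*(-5)*5 - 1*3 = 25*5 - 3 = 125 - 3 = 122)
268 + t(m(1), 3)*34 = 268 + 122*34 = 268 + 4148 = 4416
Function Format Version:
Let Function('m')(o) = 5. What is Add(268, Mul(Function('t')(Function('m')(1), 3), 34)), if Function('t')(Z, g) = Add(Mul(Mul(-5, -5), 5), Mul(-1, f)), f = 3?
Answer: 4416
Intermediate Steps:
Function('t')(Z, g) = 122 (Function('t')(Z, g) = Add(Mul(Mul(-5, -5), 5), Mul(-1, 3)) = Add(Mul(25, 5), -3) = Add(125, -3) = 122)
Add(268, Mul(Function('t')(Function('m')(1), 3), 34)) = Add(268, Mul(122, 34)) = Add(268, 4148) = 4416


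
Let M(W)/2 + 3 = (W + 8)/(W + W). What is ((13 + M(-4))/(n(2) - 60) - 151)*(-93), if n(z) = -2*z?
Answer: 449655/32 ≈ 14052.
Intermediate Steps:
M(W) = -6 + (8 + W)/W (M(W) = -6 + 2*((W + 8)/(W + W)) = -6 + 2*((8 + W)/((2*W))) = -6 + 2*((8 + W)*(1/(2*W))) = -6 + 2*((8 + W)/(2*W)) = -6 + (8 + W)/W)
((13 + M(-4))/(n(2) - 60) - 151)*(-93) = ((13 + (-5 + 8/(-4)))/(-2*2 - 60) - 151)*(-93) = ((13 + (-5 + 8*(-¼)))/(-4 - 60) - 151)*(-93) = ((13 + (-5 - 2))/(-64) - 151)*(-93) = ((13 - 7)*(-1/64) - 151)*(-93) = (6*(-1/64) - 151)*(-93) = (-3/32 - 151)*(-93) = -4835/32*(-93) = 449655/32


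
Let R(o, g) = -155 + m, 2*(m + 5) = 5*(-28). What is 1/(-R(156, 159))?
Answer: 1/230 ≈ 0.0043478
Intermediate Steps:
m = -75 (m = -5 + (5*(-28))/2 = -5 + (½)*(-140) = -5 - 70 = -75)
R(o, g) = -230 (R(o, g) = -155 - 75 = -230)
1/(-R(156, 159)) = 1/(-1*(-230)) = 1/230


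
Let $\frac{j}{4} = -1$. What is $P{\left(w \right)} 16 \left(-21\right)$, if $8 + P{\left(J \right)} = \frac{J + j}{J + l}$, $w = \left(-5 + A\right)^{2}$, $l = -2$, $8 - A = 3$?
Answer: $2016$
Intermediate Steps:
$A = 5$ ($A = 8 - 3 = 5$)
$j = -4$ ($j = 4 \left(-1\right) = -4$)
$w = 0$ ($w = \left(-5 + 5\right)^{2} = 0^{2} = 0$)
$P{\left(J \right)} = -8 + \frac{-4 + J}{-2 + J}$ ($P{\left(J \right)} = -8 + \frac{J - 4}{J - 2} = -8 + \frac{-4 + J}{-2 + J}$)
$P{\left(w \right)} 16 \left(-21\right) = \frac{12 - 0}{-2 + 0} \cdot 16 \left(-21\right) = \frac{12 + 0}{-2} \cdot 16 \left(-21\right) = \left(- \frac{1}{2}\right) 12 \cdot 16 \left(-21\right) = \left(-6\right) 16 \left(-21\right) = \left(-96\right) \left(-21\right) = 2016$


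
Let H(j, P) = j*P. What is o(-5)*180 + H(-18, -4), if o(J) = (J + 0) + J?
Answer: -1728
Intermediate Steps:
H(j, P) = P*j
o(J) = 2*J (o(J) = J + J = 2*J)
o(-5)*180 + H(-18, -4) = (2*(-5))*180 - 4*(-18) = -10*180 + 72 = -1800 + 72 = -1728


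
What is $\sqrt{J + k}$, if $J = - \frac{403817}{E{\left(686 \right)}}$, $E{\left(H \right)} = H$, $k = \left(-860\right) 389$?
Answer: $\frac{i \sqrt{3218575598}}{98} \approx 578.9 i$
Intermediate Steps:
$k = -334540$
$J = - \frac{403817}{686} \approx -588.65$
$\sqrt{J + k} = \sqrt{- \frac{403817}{686} - 334540} = \sqrt{- \frac{229898257}{686}} = \frac{i \sqrt{3218575598}}{98}$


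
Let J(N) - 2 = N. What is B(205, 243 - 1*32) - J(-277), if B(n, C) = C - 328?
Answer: 158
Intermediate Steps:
J(N) = 2 + N
B(n, C) = -328 + C
B(205, 243 - 1*32) - J(-277) = (-328 + (243 - 1*32)) - (2 - 277) = (-328 + (243 - 32)) - 1*(-275) = (-328 + 211) + 275 = -117 + 275 = 158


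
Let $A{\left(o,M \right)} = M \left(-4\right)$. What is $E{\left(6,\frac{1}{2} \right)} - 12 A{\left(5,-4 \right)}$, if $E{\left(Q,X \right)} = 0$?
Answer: $-192$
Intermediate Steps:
$A{\left(o,M \right)} = - 4 M$
$E{\left(6,\frac{1}{2} \right)} - 12 A{\left(5,-4 \right)} = 0 - 12 \left(\left(-4\right) \left(-4\right)\right) = 0 - 192 = -192$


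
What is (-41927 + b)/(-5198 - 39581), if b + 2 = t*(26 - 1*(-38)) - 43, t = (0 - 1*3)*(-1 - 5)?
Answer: 40820/44779 ≈ 0.91159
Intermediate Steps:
t = 18 (t = (0 - 3)*(-6) = -3*(-6) = 18)
b = 1107 (b = -2 + (18*(26 - 1*(-38)) - 43) = -2 + (18*(26 + 38) - 43) = -2 + (18*64 - 43) = -2 + (1152 - 43) = -2 + 1109 = 1107)
(-41927 + b)/(-5198 - 39581) = (-41927 + 1107)/(-5198 - 39581) = -40820/(-44779) = -40820*(-1/44779) = 40820/44779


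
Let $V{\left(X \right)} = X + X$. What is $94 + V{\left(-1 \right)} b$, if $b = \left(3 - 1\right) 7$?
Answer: $66$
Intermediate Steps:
$b = 14$ ($b = 2 \cdot 7 = 14$)
$V{\left(X \right)} = 2 X$
$94 + V{\left(-1 \right)} b = 94 + 2 \left(-1\right) 14 = 94 - 28 = 66$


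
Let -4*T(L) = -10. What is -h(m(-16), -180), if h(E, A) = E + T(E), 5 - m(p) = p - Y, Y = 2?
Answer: -51/2 ≈ -25.500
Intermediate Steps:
T(L) = 5/2 (T(L) = -1/4*(-10) = 5/2)
m(p) = 7 - p (m(p) = 5 - (p - 1*2) = 5 - (p - 2) = 5 - (-2 + p) = 5 + (2 - p) = 7 - p)
h(E, A) = 5/2 + E (h(E, A) = E + 5/2 = 5/2 + E)
-h(m(-16), -180) = -(5/2 + (7 - 1*(-16))) = -(5/2 + (7 + 16)) = -(5/2 + 23) = -1*51/2 = -51/2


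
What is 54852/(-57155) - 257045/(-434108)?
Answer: -1302897863/3544491820 ≈ -0.36758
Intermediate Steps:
54852/(-57155) - 257045/(-434108) = 54852*(-1/57155) - 257045*(-1/434108) = -7836/8165 + 257045/434108 = -1302897863/3544491820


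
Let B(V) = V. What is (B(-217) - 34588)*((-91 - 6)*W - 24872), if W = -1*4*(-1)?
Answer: 879174300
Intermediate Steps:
W = 4 (W = -4*(-1) = 4)
(B(-217) - 34588)*((-91 - 6)*W - 24872) = (-217 - 34588)*((-91 - 6)*4 - 24872) = -34805*(-97*4 - 24872) = -34805*(-388 - 24872) = -34805*(-25260) = 879174300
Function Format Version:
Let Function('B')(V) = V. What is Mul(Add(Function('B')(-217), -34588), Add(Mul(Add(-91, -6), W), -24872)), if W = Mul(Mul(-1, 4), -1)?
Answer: 879174300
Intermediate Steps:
W = 4 (W = Mul(-4, -1) = 4)
Mul(Add(Function('B')(-217), -34588), Add(Mul(Add(-91, -6), W), -24872)) = Mul(Add(-217, -34588), Add(Mul(Add(-91, -6), 4), -24872)) = Mul(-34805, Add(Mul(-97, 4), -24872)) = Mul(-34805, Add(-388, -24872)) = Mul(-34805, -25260) = 879174300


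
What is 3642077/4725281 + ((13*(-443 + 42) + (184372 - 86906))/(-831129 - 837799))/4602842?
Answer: 27977749979269833859/36298719785343638656 ≈ 0.77076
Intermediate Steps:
3642077/4725281 + ((13*(-443 + 42) + (184372 - 86906))/(-831129 - 837799))/4602842 = 3642077*(1/4725281) + ((13*(-401) + 97466)/(-1668928))*(1/4602842) = 3642077/4725281 + ((-5213 + 97466)*(-1/1668928))*(1/4602842) = 3642077/4725281 + (92253*(-1/1668928))*(1/4602842) = 3642077/4725281 - 92253/1668928*1/4602842 = 3642077/4725281 - 92253/7681811893376 = 27977749979269833859/36298719785343638656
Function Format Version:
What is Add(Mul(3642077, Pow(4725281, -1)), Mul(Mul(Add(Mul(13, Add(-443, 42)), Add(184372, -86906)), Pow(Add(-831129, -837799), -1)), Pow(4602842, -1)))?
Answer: Rational(27977749979269833859, 36298719785343638656) ≈ 0.77076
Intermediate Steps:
Add(Mul(3642077, Pow(4725281, -1)), Mul(Mul(Add(Mul(13, Add(-443, 42)), Add(184372, -86906)), Pow(Add(-831129, -837799), -1)), Pow(4602842, -1))) = Add(Mul(3642077, Rational(1, 4725281)), Mul(Mul(Add(Mul(13, -401), 97466), Pow(-1668928, -1)), Rational(1, 4602842))) = Add(Rational(3642077, 4725281), Mul(Mul(Add(-5213, 97466), Rational(-1, 1668928)), Rational(1, 4602842))) = Add(Rational(3642077, 4725281), Mul(Mul(92253, Rational(-1, 1668928)), Rational(1, 4602842))) = Add(Rational(3642077, 4725281), Mul(Rational(-92253, 1668928), Rational(1, 4602842))) = Add(Rational(3642077, 4725281), Rational(-92253, 7681811893376)) = Rational(27977749979269833859, 36298719785343638656)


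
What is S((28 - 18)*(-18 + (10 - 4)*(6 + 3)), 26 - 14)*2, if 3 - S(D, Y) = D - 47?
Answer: -620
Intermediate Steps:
S(D, Y) = 50 - D (S(D, Y) = 3 - (D - 47) = 3 - (-47 + D) = 3 + (47 - D) = 50 - D)
S((28 - 18)*(-18 + (10 - 4)*(6 + 3)), 26 - 14)*2 = (50 - (28 - 18)*(-18 + (10 - 4)*(6 + 3)))*2 = (50 - 10*(-18 + 6*9))*2 = (50 - 10*(-18 + 54))*2 = (50 - 10*36)*2 = (50 - 1*360)*2 = (50 - 360)*2 = -310*2 = -620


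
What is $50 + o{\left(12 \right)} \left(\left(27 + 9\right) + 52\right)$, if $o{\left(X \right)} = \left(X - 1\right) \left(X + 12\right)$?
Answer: $23282$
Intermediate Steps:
$o{\left(X \right)} = \left(-1 + X\right) \left(12 + X\right)$
$50 + o{\left(12 \right)} \left(\left(27 + 9\right) + 52\right) = 50 + \left(-12 + 12^{2} + 11 \cdot 12\right) \left(\left(27 + 9\right) + 52\right) = 50 + \left(-12 + 144 + 132\right) \left(36 + 52\right) = 50 + 264 \cdot 88 = 50 + 23232 = 23282$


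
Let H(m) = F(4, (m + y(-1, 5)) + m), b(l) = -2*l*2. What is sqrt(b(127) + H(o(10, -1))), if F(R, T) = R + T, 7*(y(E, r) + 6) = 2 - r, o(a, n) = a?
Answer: I*sqrt(24031)/7 ≈ 22.146*I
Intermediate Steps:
y(E, r) = -40/7 - r/7 (y(E, r) = -6 + (2 - r)/7 = -6 + (2/7 - r/7) = -40/7 - r/7)
b(l) = -4*l
H(m) = -17/7 + 2*m (H(m) = 4 + ((m + (-40/7 - 1/7*5)) + m) = 4 + ((m + (-40/7 - 5/7)) + m) = 4 + ((m - 45/7) + m) = 4 + ((-45/7 + m) + m) = 4 + (-45/7 + 2*m) = -17/7 + 2*m)
sqrt(b(127) + H(o(10, -1))) = sqrt(-4*127 + (-17/7 + 2*10)) = sqrt(-508 + (-17/7 + 20)) = sqrt(-508 + 123/7) = sqrt(-3433/7) = I*sqrt(24031)/7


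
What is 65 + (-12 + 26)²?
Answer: 261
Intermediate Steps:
65 + (-12 + 26)² = 65 + 14² = 65 + 196 = 261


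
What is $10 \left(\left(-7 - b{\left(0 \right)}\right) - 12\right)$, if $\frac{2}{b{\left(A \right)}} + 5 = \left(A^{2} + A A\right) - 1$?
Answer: $- \frac{560}{3} \approx -186.67$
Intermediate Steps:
$b{\left(A \right)} = \frac{2}{-6 + 2 A^{2}}$ ($b{\left(A \right)} = \frac{2}{-5 - \left(1 - A^{2} - A A\right)} = \frac{2}{-5 + \left(\left(A^{2} + A^{2}\right) - 1\right)} = \frac{2}{-5 + \left(2 A^{2} - 1\right)} = \frac{2}{-5 + \left(-1 + 2 A^{2}\right)} = \frac{2}{-6 + 2 A^{2}}$)
$10 \left(\left(-7 - b{\left(0 \right)}\right) - 12\right) = 10 \left(\left(-7 - \frac{1}{-3 + 0^{2}}\right) - 12\right) = 10 \left(\left(-7 - \frac{1}{-3 + 0}\right) - 12\right) = 10 \left(\left(-7 - \frac{1}{-3}\right) - 12\right) = 10 \left(\left(-7 - - \frac{1}{3}\right) - 12\right) = 10 \left(\left(-7 + \frac{1}{3}\right) - 12\right) = 10 \left(- \frac{20}{3} - 12\right) = 10 \left(- \frac{56}{3}\right) = - \frac{560}{3}$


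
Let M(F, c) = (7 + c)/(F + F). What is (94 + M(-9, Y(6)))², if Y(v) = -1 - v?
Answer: 8836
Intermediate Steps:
M(F, c) = (7 + c)/(2*F) (M(F, c) = (7 + c)/((2*F)) = (7 + c)*(1/(2*F)) = (7 + c)/(2*F))
(94 + M(-9, Y(6)))² = (94 + (½)*(7 + (-1 - 1*6))/(-9))² = (94 + (½)*(-⅑)*(7 + (-1 - 6)))² = (94 + (½)*(-⅑)*(7 - 7))² = (94 + (½)*(-⅑)*0)² = (94 + 0)² = 94² = 8836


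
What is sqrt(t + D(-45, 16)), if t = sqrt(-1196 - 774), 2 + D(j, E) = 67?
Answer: sqrt(65 + I*sqrt(1970)) ≈ 8.4767 + 2.618*I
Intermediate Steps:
D(j, E) = 65 (D(j, E) = -2 + 67 = 65)
t = I*sqrt(1970) (t = sqrt(-1970) = I*sqrt(1970) ≈ 44.385*I)
sqrt(t + D(-45, 16)) = sqrt(I*sqrt(1970) + 65) = sqrt(65 + I*sqrt(1970))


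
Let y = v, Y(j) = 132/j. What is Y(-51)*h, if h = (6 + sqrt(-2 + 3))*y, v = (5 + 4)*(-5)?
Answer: 13860/17 ≈ 815.29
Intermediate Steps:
v = -45 (v = 9*(-5) = -45)
y = -45
h = -315 (h = (6 + sqrt(-2 + 3))*(-45) = (6 + sqrt(1))*(-45) = (6 + 1)*(-45) = 7*(-45) = -315)
Y(-51)*h = (132/(-51))*(-315) = (132*(-1/51))*(-315) = -44/17*(-315) = 13860/17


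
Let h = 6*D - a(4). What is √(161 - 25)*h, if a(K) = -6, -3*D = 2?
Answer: 4*√34 ≈ 23.324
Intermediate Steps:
D = -⅔ (D = -⅓*2 = -⅔ ≈ -0.66667)
h = 2 (h = 6*(-⅔) - 1*(-6) = -4 + 6 = 2)
√(161 - 25)*h = √(161 - 25)*2 = √136*2 = (2*√34)*2 = 4*√34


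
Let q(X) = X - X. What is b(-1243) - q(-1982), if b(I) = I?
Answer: -1243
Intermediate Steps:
q(X) = 0
b(-1243) - q(-1982) = -1243 - 1*0 = -1243 + 0 = -1243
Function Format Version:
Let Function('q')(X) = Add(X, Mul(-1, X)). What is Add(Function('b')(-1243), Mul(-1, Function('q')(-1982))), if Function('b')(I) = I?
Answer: -1243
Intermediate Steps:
Function('q')(X) = 0
Add(Function('b')(-1243), Mul(-1, Function('q')(-1982))) = Add(-1243, Mul(-1, 0)) = Add(-1243, 0) = -1243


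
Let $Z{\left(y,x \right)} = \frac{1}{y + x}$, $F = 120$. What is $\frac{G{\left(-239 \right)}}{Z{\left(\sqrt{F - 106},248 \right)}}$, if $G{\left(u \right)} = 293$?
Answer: $72664 + 293 \sqrt{14} \approx 73760.0$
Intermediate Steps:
$Z{\left(y,x \right)} = \frac{1}{x + y}$
$\frac{G{\left(-239 \right)}}{Z{\left(\sqrt{F - 106},248 \right)}} = \frac{293}{\frac{1}{248 + \sqrt{120 - 106}}} = \frac{293}{\frac{1}{248 + \sqrt{14}}} = 293 \left(248 + \sqrt{14}\right) = 72664 + 293 \sqrt{14}$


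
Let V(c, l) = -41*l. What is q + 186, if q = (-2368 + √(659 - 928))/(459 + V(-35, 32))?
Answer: 161026/853 - I*√269/853 ≈ 188.78 - 0.019228*I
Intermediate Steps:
q = 2368/853 - I*√269/853 (q = (-2368 + √(659 - 928))/(459 - 41*32) = (-2368 + √(-269))/(459 - 1312) = (-2368 + I*√269)/(-853) = (-2368 + I*√269)*(-1/853) = 2368/853 - I*√269/853 ≈ 2.7761 - 0.019228*I)
q + 186 = (2368/853 - I*√269/853) + 186 = 161026/853 - I*√269/853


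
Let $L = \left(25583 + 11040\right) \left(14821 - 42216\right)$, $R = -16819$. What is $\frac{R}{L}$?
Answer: $\frac{16819}{1003287085} \approx 1.6764 \cdot 10^{-5}$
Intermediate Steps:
$L = -1003287085$ ($L = 36623 \left(-27395\right) = -1003287085$)
$\frac{R}{L} = - \frac{16819}{-1003287085} = \left(-16819\right) \left(- \frac{1}{1003287085}\right) = \frac{16819}{1003287085}$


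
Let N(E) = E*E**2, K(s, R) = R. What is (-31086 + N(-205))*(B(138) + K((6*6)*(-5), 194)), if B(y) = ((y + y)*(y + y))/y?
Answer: -6450073406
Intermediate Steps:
B(y) = 4*y (B(y) = ((2*y)*(2*y))/y = (4*y**2)/y = 4*y)
N(E) = E**3
(-31086 + N(-205))*(B(138) + K((6*6)*(-5), 194)) = (-31086 + (-205)**3)*(4*138 + 194) = (-31086 - 8615125)*(552 + 194) = -8646211*746 = -6450073406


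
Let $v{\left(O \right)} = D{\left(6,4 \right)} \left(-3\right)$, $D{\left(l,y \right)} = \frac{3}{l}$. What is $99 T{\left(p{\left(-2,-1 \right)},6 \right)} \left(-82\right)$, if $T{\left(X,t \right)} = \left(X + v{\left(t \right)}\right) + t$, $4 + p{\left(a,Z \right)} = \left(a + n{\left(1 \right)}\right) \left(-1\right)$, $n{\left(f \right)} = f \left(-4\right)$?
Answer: $-52767$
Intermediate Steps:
$n{\left(f \right)} = - 4 f$
$v{\left(O \right)} = - \frac{3}{2}$ ($v{\left(O \right)} = \frac{3}{6} \left(-3\right) = 3 \cdot \frac{1}{6} \left(-3\right) = \frac{1}{2} \left(-3\right) = - \frac{3}{2}$)
$p{\left(a,Z \right)} = - a$ ($p{\left(a,Z \right)} = -4 + \left(a - 4\right) \left(-1\right) = -4 + \left(-4 + a\right) \left(-1\right) = -4 - \left(-4 + a\right) = - a$)
$T{\left(X,t \right)} = - \frac{3}{2} + X + t$ ($T{\left(X,t \right)} = \left(X - \frac{3}{2}\right) + t = \left(- \frac{3}{2} + X\right) + t = - \frac{3}{2} + X + t$)
$99 T{\left(p{\left(-2,-1 \right)},6 \right)} \left(-82\right) = 99 \left(- \frac{3}{2} - -2 + 6\right) \left(-82\right) = 99 \left(- \frac{3}{2} + 2 + 6\right) \left(-82\right) = 99 \cdot \frac{13}{2} \left(-82\right) = \frac{1287}{2} \left(-82\right) = -52767$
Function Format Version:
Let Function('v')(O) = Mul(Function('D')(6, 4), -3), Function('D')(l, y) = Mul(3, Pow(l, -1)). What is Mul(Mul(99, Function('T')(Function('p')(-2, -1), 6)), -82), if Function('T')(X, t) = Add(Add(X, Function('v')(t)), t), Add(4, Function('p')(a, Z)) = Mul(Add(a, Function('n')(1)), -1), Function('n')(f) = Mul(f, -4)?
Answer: -52767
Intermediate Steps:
Function('n')(f) = Mul(-4, f)
Function('v')(O) = Rational(-3, 2) (Function('v')(O) = Mul(Mul(3, Pow(6, -1)), -3) = Mul(Mul(3, Rational(1, 6)), -3) = Mul(Rational(1, 2), -3) = Rational(-3, 2))
Function('p')(a, Z) = Mul(-1, a) (Function('p')(a, Z) = Add(-4, Mul(Add(a, Mul(-4, 1)), -1)) = Add(-4, Mul(Add(a, -4), -1)) = Add(-4, Mul(Add(-4, a), -1)) = Add(-4, Add(4, Mul(-1, a))) = Mul(-1, a))
Function('T')(X, t) = Add(Rational(-3, 2), X, t) (Function('T')(X, t) = Add(Add(X, Rational(-3, 2)), t) = Add(Add(Rational(-3, 2), X), t) = Add(Rational(-3, 2), X, t))
Mul(Mul(99, Function('T')(Function('p')(-2, -1), 6)), -82) = Mul(Mul(99, Add(Rational(-3, 2), Mul(-1, -2), 6)), -82) = Mul(Mul(99, Add(Rational(-3, 2), 2, 6)), -82) = Mul(Mul(99, Rational(13, 2)), -82) = Mul(Rational(1287, 2), -82) = -52767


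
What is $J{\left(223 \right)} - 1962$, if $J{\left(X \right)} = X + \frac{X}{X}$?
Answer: $-1738$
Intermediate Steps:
$J{\left(X \right)} = 1 + X$ ($J{\left(X \right)} = X + 1 = 1 + X$)
$J{\left(223 \right)} - 1962 = \left(1 + 223\right) - 1962 = 224 - 1962 = -1738$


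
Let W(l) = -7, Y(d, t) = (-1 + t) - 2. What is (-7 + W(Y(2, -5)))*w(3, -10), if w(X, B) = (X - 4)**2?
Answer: -14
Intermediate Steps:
w(X, B) = (-4 + X)**2
Y(d, t) = -3 + t
(-7 + W(Y(2, -5)))*w(3, -10) = (-7 - 7)*(-4 + 3)**2 = -14*(-1)**2 = -14*1 = -14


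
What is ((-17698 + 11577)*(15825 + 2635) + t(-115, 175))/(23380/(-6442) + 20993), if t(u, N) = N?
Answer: -363952015185/67606763 ≈ -5383.4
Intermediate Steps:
((-17698 + 11577)*(15825 + 2635) + t(-115, 175))/(23380/(-6442) + 20993) = ((-17698 + 11577)*(15825 + 2635) + 175)/(23380/(-6442) + 20993) = (-6121*18460 + 175)/(23380*(-1/6442) + 20993) = (-112993660 + 175)/(-11690/3221 + 20993) = -112993485/67606763/3221 = -112993485*3221/67606763 = -363952015185/67606763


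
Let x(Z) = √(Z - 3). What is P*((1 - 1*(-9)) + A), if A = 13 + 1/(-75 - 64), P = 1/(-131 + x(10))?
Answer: -209338/1192203 - 1598*√7/1192203 ≈ -0.17914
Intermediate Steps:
x(Z) = √(-3 + Z)
P = 1/(-131 + √7) (P = 1/(-131 + √(-3 + 10)) = 1/(-131 + √7) ≈ -0.0077909)
A = 1806/139 (A = 13 + 1/(-139) = 13 - 1/139 = 1806/139 ≈ 12.993)
P*((1 - 1*(-9)) + A) = (-131/17154 - √7/17154)*((1 - 1*(-9)) + 1806/139) = (-131/17154 - √7/17154)*((1 + 9) + 1806/139) = (-131/17154 - √7/17154)*(10 + 1806/139) = (-131/17154 - √7/17154)*(3196/139) = -209338/1192203 - 1598*√7/1192203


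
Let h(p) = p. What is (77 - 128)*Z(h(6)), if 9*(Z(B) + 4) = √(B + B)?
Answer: 204 - 34*√3/3 ≈ 184.37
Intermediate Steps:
Z(B) = -4 + √2*√B/9 (Z(B) = -4 + √(B + B)/9 = -4 + √(2*B)/9 = -4 + (√2*√B)/9 = -4 + √2*√B/9)
(77 - 128)*Z(h(6)) = (77 - 128)*(-4 + √2*√6/9) = -51*(-4 + 2*√3/9) = 204 - 34*√3/3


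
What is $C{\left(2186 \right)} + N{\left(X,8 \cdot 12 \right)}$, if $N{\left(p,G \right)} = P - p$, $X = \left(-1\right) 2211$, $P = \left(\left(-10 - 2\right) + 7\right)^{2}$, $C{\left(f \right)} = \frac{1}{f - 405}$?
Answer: $\frac{3982317}{1781} \approx 2236.0$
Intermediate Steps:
$C{\left(f \right)} = \frac{1}{-405 + f}$
$P = 25$ ($P = \left(-12 + 7\right)^{2} = \left(-5\right)^{2} = 25$)
$X = -2211$
$N{\left(p,G \right)} = 25 - p$
$C{\left(2186 \right)} + N{\left(X,8 \cdot 12 \right)} = \frac{1}{-405 + 2186} + \left(25 - -2211\right) = \frac{1}{1781} + \left(25 + 2211\right) = \frac{1}{1781} + 2236 = \frac{3982317}{1781}$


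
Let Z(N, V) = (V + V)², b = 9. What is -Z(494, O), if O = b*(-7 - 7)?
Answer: -63504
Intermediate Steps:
O = -126 (O = 9*(-7 - 7) = 9*(-14) = -126)
Z(N, V) = 4*V² (Z(N, V) = (2*V)² = 4*V²)
-Z(494, O) = -4*(-126)² = -4*15876 = -1*63504 = -63504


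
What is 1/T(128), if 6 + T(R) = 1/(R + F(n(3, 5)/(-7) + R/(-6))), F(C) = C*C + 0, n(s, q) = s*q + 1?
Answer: -302464/1814343 ≈ -0.16671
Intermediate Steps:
n(s, q) = 1 + q*s (n(s, q) = q*s + 1 = 1 + q*s)
F(C) = C² (F(C) = C² + 0 = C²)
T(R) = -6 + 1/(R + (-16/7 - R/6)²) (T(R) = -6 + 1/(R + ((1 + 5*3)/(-7) + R/(-6))²) = -6 + 1/(R + ((1 + 15)*(-⅐) + R*(-⅙))²) = -6 + 1/(R + (16*(-⅐) - R/6)²) = -6 + 1/(R + (-16/7 - R/6)²))
1/T(128) = 1/(6*(-8922 - 3108*128 - 49*128²)/(9216 + 49*128² + 3108*128)) = 1/(6*(-8922 - 397824 - 49*16384)/(9216 + 49*16384 + 397824)) = 1/(6*(-8922 - 397824 - 802816)/(9216 + 802816 + 397824)) = 1/(6*(-1209562)/1209856) = 1/(6*(1/1209856)*(-1209562)) = 1/(-1814343/302464) = -302464/1814343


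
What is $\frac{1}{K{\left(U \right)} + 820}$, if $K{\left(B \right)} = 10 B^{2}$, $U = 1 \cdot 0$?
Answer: $\frac{1}{820} \approx 0.0012195$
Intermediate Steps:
$U = 0$
$\frac{1}{K{\left(U \right)} + 820} = \frac{1}{10 \cdot 0^{2} + 820} = \frac{1}{10 \cdot 0 + 820} = \frac{1}{0 + 820} = \frac{1}{820}$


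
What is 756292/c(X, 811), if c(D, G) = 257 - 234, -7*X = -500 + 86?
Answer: 756292/23 ≈ 32882.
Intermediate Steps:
X = 414/7 (X = -(-500 + 86)/7 = -⅐*(-414) = 414/7 ≈ 59.143)
c(D, G) = 23
756292/c(X, 811) = 756292/23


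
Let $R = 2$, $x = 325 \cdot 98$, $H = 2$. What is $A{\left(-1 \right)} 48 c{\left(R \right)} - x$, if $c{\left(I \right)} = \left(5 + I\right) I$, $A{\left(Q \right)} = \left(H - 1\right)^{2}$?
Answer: $-31178$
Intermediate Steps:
$x = 31850$
$A{\left(Q \right)} = 1$ ($A{\left(Q \right)} = \left(2 - 1\right)^{2} = 1^{2} = 1$)
$c{\left(I \right)} = I \left(5 + I\right)$
$A{\left(-1 \right)} 48 c{\left(R \right)} - x = 1 \cdot 48 \cdot 2 \left(5 + 2\right) - 31850 = 48 \cdot 2 \cdot 7 - 31850 = 48 \cdot 14 - 31850 = 672 - 31850 = -31178$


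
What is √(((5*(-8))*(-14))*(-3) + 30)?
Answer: 5*I*√66 ≈ 40.62*I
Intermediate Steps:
√(((5*(-8))*(-14))*(-3) + 30) = √(-40*(-14)*(-3) + 30) = √(560*(-3) + 30) = √(-1680 + 30) = √(-1650) = 5*I*√66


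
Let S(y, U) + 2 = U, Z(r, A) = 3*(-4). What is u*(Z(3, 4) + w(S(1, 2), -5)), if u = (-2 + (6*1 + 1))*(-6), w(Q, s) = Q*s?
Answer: 360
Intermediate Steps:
Z(r, A) = -12
S(y, U) = -2 + U
u = -30 (u = (-2 + (6 + 1))*(-6) = (-2 + 7)*(-6) = 5*(-6) = -30)
u*(Z(3, 4) + w(S(1, 2), -5)) = -30*(-12 + (-2 + 2)*(-5)) = -30*(-12 + 0*(-5)) = -30*(-12 + 0) = -30*(-12) = 360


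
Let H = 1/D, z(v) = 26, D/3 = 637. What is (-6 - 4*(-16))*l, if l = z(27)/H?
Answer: 2881788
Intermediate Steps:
D = 1911 (D = 3*637 = 1911)
H = 1/1911 ≈ 0.00052329
l = 49686 (l = 26/(1/1911) = 26*1911 = 49686)
(-6 - 4*(-16))*l = (-6 - 4*(-16))*49686 = (-6 + 64)*49686 = 58*49686 = 2881788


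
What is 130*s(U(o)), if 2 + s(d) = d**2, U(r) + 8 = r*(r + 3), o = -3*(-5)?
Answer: 8923460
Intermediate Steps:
o = 15
U(r) = -8 + r*(3 + r) (U(r) = -8 + r*(r + 3) = -8 + r*(3 + r))
s(d) = -2 + d**2
130*s(U(o)) = 130*(-2 + (-8 + 15**2 + 3*15)**2) = 130*(-2 + (-8 + 225 + 45)**2) = 130*(-2 + 262**2) = 130*(-2 + 68644) = 130*68642 = 8923460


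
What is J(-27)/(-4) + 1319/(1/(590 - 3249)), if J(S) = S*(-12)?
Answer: -3507302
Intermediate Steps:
J(S) = -12*S
J(-27)/(-4) + 1319/(1/(590 - 3249)) = -12*(-27)/(-4) + 1319/(1/(590 - 3249)) = 324*(-¼) + 1319/(1/(-2659)) = -81 + 1319/(-1/2659) = -81 + 1319*(-2659) = -81 - 3507221 = -3507302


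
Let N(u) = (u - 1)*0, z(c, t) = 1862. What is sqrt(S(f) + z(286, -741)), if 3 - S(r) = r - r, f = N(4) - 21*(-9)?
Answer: sqrt(1865) ≈ 43.186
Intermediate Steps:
N(u) = 0 (N(u) = (-1 + u)*0 = 0)
f = 189 (f = 0 - 21*(-9) = 0 + 189 = 189)
S(r) = 3 (S(r) = 3 - (r - r) = 3 - 1*0 = 3 + 0 = 3)
sqrt(S(f) + z(286, -741)) = sqrt(3 + 1862) = sqrt(1865)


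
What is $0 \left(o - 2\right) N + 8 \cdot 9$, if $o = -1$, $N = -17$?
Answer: $72$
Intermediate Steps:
$0 \left(o - 2\right) N + 8 \cdot 9 = 0 \left(-1 - 2\right) \left(-17\right) + 8 \cdot 9 = 0 \left(-3\right) \left(-17\right) + 72 = 0 \left(-17\right) + 72 = 0 + 72 = 72$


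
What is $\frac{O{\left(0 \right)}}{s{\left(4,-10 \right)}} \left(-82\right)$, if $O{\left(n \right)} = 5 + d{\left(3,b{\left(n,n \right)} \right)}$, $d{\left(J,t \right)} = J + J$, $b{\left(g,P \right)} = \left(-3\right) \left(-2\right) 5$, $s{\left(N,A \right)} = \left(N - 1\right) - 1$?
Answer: $-451$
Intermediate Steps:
$s{\left(N,A \right)} = -2 + N$ ($s{\left(N,A \right)} = \left(-1 + N\right) - 1 = -2 + N$)
$b{\left(g,P \right)} = 30$ ($b{\left(g,P \right)} = 6 \cdot 5 = 30$)
$d{\left(J,t \right)} = 2 J$
$O{\left(n \right)} = 11$ ($O{\left(n \right)} = 5 + 2 \cdot 3 = 5 + 6 = 11$)
$\frac{O{\left(0 \right)}}{s{\left(4,-10 \right)}} \left(-82\right) = \frac{11}{-2 + 4} \left(-82\right) = \frac{11}{2} \left(-82\right) = -451$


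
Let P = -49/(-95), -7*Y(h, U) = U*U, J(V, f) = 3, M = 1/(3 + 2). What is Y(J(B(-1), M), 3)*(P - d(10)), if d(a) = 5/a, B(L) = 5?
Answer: -27/1330 ≈ -0.020301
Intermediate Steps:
M = ⅕ (M = 1/5 = ⅕ ≈ 0.20000)
Y(h, U) = -U²/7 (Y(h, U) = -U*U/7 = -U²/7)
P = 49/95 (P = -49*(-1/95) = 49/95 ≈ 0.51579)
Y(J(B(-1), M), 3)*(P - d(10)) = (-⅐*3²)*(49/95 - 5/10) = (-⅐*9)*(49/95 - 5/10) = -9*(49/95 - 1*½)/7 = -9*(49/95 - ½)/7 = -9/7*3/190 = -27/1330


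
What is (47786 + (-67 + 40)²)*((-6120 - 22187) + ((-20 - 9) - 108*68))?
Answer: -1731015200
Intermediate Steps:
(47786 + (-67 + 40)²)*((-6120 - 22187) + ((-20 - 9) - 108*68)) = (47786 + (-27)²)*(-28307 + (-29 - 7344)) = (47786 + 729)*(-28307 - 7373) = 48515*(-35680) = -1731015200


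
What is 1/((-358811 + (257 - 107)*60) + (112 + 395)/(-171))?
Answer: -57/19939396 ≈ -2.8587e-6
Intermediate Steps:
1/((-358811 + (257 - 107)*60) + (112 + 395)/(-171)) = 1/((-358811 + 150*60) + 507*(-1/171)) = 1/((-358811 + 9000) - 169/57) = 1/(-349811 - 169/57) = 1/(-19939396/57) = -57/19939396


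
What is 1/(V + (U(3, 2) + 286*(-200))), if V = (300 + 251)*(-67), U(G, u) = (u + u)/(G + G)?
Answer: -3/282349 ≈ -1.0625e-5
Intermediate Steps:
U(G, u) = u/G (U(G, u) = (2*u)/((2*G)) = (2*u)*(1/(2*G)) = u/G)
V = -36917 (V = 551*(-67) = -36917)
1/(V + (U(3, 2) + 286*(-200))) = 1/(-36917 + (2/3 + 286*(-200))) = 1/(-36917 + (2*(1/3) - 57200)) = 1/(-36917 + (2/3 - 57200)) = 1/(-36917 - 171598/3) = 1/(-282349/3) = -3/282349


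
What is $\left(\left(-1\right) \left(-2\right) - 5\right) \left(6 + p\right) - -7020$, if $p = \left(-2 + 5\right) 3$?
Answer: $6975$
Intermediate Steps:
$p = 9$ ($p = 3 \cdot 3 = 9$)
$\left(\left(-1\right) \left(-2\right) - 5\right) \left(6 + p\right) - -7020 = \left(\left(-1\right) \left(-2\right) - 5\right) \left(6 + 9\right) - -7020 = \left(2 - 5\right) 15 + 7020 = \left(-3\right) 15 + 7020 = -45 + 7020 = 6975$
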